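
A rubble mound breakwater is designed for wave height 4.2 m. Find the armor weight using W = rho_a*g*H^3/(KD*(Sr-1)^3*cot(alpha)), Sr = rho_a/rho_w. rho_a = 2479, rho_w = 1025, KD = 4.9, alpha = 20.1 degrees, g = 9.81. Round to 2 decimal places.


Sr = rho_a / rho_w = 2479 / 1025 = 2.418537
(Sr - 1) = 1.418537
(Sr - 1)^3 = 2.854445
cot(20.1) = 1 / tan(20.1) = 1 / 0.365948 = 2.732628
Numerator = 2479 * 9.81 * 4.2^3 = 1801745.3311
Denominator = 4.9 * 2.854445 * 2.732628 = 38.220669
W = 1801745.3311 / 38.220669
W = 47140.60 N

47140.60


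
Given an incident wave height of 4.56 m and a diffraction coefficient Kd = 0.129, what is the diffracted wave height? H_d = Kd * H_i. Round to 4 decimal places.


H_d = Kd * H_i
H_d = 0.129 * 4.56
H_d = 0.5882 m

0.5882


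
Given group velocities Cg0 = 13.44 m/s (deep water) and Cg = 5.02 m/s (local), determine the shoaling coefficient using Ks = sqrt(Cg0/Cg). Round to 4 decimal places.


Ks = sqrt(Cg0 / Cg)
Ks = sqrt(13.44 / 5.02)
Ks = sqrt(2.6773)
Ks = 1.6362

1.6362


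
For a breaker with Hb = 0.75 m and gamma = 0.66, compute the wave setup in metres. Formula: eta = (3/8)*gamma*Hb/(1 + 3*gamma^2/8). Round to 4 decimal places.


eta = (3/8) * gamma * Hb / (1 + 3*gamma^2/8)
Numerator = (3/8) * 0.66 * 0.75 = 0.185625
Denominator = 1 + 3*0.66^2/8 = 1 + 0.163350 = 1.163350
eta = 0.185625 / 1.163350
eta = 0.1596 m

0.1596


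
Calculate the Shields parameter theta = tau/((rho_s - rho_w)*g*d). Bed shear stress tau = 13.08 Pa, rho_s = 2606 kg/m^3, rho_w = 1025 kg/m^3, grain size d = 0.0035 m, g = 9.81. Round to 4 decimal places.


theta = tau / ((rho_s - rho_w) * g * d)
rho_s - rho_w = 2606 - 1025 = 1581
Denominator = 1581 * 9.81 * 0.0035 = 54.283635
theta = 13.08 / 54.283635
theta = 0.2410

0.2410


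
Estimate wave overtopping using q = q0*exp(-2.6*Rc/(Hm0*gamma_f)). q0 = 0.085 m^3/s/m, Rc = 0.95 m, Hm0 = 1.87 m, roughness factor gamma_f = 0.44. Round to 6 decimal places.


q = q0 * exp(-2.6 * Rc / (Hm0 * gamma_f))
Exponent = -2.6 * 0.95 / (1.87 * 0.44)
= -2.6 * 0.95 / 0.8228
= -3.001945
exp(-3.001945) = 0.049690
q = 0.085 * 0.049690
q = 0.004224 m^3/s/m

0.004224


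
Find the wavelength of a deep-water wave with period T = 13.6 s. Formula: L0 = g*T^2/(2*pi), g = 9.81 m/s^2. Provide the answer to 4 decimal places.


L0 = g * T^2 / (2 * pi)
L0 = 9.81 * 13.6^2 / (2 * pi)
L0 = 9.81 * 184.9600 / 6.28319
L0 = 1814.4576 / 6.28319
L0 = 288.7799 m

288.7799


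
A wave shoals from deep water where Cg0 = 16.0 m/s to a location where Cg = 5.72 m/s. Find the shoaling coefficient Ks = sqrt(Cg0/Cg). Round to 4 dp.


Ks = sqrt(Cg0 / Cg)
Ks = sqrt(16.0 / 5.72)
Ks = sqrt(2.7972)
Ks = 1.6725

1.6725


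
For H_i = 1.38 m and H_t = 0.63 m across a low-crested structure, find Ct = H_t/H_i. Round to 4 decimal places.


Ct = H_t / H_i
Ct = 0.63 / 1.38
Ct = 0.4565

0.4565


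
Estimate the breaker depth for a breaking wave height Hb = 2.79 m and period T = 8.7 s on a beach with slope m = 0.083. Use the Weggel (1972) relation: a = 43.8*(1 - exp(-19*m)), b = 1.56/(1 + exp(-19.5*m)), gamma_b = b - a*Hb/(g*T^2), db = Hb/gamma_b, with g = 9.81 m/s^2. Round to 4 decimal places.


a = 43.8 * (1 - exp(-19 * m))
exp(-19 * 0.083) = exp(-1.5770) = 0.206594
a = 43.8 * (1 - 0.206594) = 34.751185
b = 1.56 / (1 + exp(-19.5 * m))
exp(-19.5 * 0.083) = exp(-1.6185) = 0.198196
b = 1.56 / (1 + 0.198196) = 1.301958
Hb / (g * T^2) = 2.79 / (9.81 * 8.7^2) = 2.79 / 742.5189 = 0.00375748
gamma_b = b - a * Hb/(g*T^2) = 1.301958 - 34.751185 * 0.00375748 = 1.171381
db = Hb / gamma_b = 2.79 / 1.171381
db = 2.3818 m

2.3818


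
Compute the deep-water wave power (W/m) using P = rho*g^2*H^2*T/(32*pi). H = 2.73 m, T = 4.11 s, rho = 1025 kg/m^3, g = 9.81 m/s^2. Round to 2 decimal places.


P = rho * g^2 * H^2 * T / (32 * pi)
P = 1025 * 9.81^2 * 2.73^2 * 4.11 / (32 * pi)
P = 1025 * 96.2361 * 7.4529 * 4.11 / 100.53096
P = 30055.86 W/m

30055.86


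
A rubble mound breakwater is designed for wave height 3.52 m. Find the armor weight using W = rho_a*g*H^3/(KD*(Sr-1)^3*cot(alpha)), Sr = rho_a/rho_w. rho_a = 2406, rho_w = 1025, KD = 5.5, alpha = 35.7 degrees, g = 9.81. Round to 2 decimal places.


Sr = rho_a / rho_w = 2406 / 1025 = 2.347317
(Sr - 1) = 1.347317
(Sr - 1)^3 = 2.445735
cot(35.7) = 1 / tan(35.7) = 1 / 0.718573 = 1.391647
Numerator = 2406 * 9.81 * 3.52^3 = 1029420.0454
Denominator = 5.5 * 2.445735 * 1.391647 = 18.719804
W = 1029420.0454 / 18.719804
W = 54990.96 N

54990.96


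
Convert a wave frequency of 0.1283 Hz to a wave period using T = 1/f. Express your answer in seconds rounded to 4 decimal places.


T = 1 / f
T = 1 / 0.1283
T = 7.7942 s

7.7942


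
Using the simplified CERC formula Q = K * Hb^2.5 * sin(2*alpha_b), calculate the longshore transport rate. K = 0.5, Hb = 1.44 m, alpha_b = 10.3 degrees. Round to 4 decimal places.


Q = K * Hb^2.5 * sin(2 * alpha_b)
Hb^2.5 = 1.44^2.5 = 2.488320
sin(2 * 10.3) = sin(20.6) = 0.351842
Q = 0.5 * 2.488320 * 0.351842
Q = 0.4377 m^3/s

0.4377


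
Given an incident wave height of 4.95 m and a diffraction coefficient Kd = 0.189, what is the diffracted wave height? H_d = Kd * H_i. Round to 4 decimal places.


H_d = Kd * H_i
H_d = 0.189 * 4.95
H_d = 0.9356 m

0.9356


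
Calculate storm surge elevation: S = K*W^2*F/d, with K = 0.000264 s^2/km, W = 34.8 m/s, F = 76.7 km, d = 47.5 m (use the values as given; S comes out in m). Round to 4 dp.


S = K * W^2 * F / d
W^2 = 34.8^2 = 1211.04
S = 0.000264 * 1211.04 * 76.7 / 47.5
Numerator = 0.000264 * 1211.04 * 76.7 = 24.522107
S = 24.522107 / 47.5 = 0.5163 m

0.5163


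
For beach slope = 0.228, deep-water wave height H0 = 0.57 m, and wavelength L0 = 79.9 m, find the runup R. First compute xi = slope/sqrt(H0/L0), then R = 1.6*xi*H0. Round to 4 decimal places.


xi = slope / sqrt(H0/L0)
H0/L0 = 0.57/79.9 = 0.007134
sqrt(0.007134) = 0.084463
xi = 0.228 / 0.084463 = 2.699422
R = 1.6 * xi * H0 = 1.6 * 2.699422 * 0.57
R = 2.4619 m

2.4619


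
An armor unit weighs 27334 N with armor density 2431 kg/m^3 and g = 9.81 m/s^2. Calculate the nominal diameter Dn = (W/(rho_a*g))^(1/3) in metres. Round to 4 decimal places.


V = W / (rho_a * g)
V = 27334 / (2431 * 9.81)
V = 27334 / 23848.11
V = 1.146170 m^3
Dn = V^(1/3) = 1.146170^(1/3)
Dn = 1.0465 m

1.0465


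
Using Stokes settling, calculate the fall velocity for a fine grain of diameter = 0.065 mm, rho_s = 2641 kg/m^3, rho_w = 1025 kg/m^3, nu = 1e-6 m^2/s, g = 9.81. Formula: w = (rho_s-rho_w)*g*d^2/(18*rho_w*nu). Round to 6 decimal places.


w = (rho_s - rho_w) * g * d^2 / (18 * rho_w * nu)
d = 0.065 mm = 0.000065 m
rho_s - rho_w = 2641 - 1025 = 1616
Numerator = 1616 * 9.81 * (0.000065)^2 = 0.000066978756
Denominator = 18 * 1025 * 1e-6 = 0.018450
w = 0.003630 m/s

0.003630


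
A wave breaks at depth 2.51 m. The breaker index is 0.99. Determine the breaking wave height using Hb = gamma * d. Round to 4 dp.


Hb = gamma * d
Hb = 0.99 * 2.51
Hb = 2.4849 m

2.4849


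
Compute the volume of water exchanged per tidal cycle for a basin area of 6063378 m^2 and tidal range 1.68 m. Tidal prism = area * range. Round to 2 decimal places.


Tidal prism = Area * Tidal range
P = 6063378 * 1.68
P = 10186475.04 m^3

10186475.04


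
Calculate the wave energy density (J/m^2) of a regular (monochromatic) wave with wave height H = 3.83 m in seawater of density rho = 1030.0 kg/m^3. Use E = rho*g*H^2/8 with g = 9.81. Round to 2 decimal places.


E = (1/8) * rho * g * H^2
E = (1/8) * 1030.0 * 9.81 * 3.83^2
E = 0.125 * 1030.0 * 9.81 * 14.6689
E = 18527.37 J/m^2

18527.37


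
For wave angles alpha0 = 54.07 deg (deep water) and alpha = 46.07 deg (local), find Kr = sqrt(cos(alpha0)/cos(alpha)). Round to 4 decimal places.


Kr = sqrt(cos(alpha0) / cos(alpha))
cos(54.07) = 0.586796
cos(46.07) = 0.693779
Kr = sqrt(0.586796 / 0.693779)
Kr = sqrt(0.845797)
Kr = 0.9197

0.9197


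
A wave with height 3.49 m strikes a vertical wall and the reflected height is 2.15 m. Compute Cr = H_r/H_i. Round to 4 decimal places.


Cr = H_r / H_i
Cr = 2.15 / 3.49
Cr = 0.6160

0.6160


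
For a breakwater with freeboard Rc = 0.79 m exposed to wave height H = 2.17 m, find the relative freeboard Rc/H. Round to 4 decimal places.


Relative freeboard = Rc / H
= 0.79 / 2.17
= 0.3641

0.3641


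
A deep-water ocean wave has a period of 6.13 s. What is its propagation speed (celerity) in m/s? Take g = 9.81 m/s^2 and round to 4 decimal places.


We use the deep-water celerity formula:
C = g * T / (2 * pi)
C = 9.81 * 6.13 / (2 * 3.14159...)
C = 60.135300 / 6.283185
C = 9.5708 m/s

9.5708


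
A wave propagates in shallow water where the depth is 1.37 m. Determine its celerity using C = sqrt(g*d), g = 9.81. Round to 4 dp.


Using the shallow-water approximation:
C = sqrt(g * d) = sqrt(9.81 * 1.37)
C = sqrt(13.4397)
C = 3.6660 m/s

3.6660


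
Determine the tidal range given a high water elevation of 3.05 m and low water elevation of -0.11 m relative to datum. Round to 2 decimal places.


Tidal range = High water - Low water
Tidal range = 3.05 - (-0.11)
Tidal range = 3.16 m

3.16


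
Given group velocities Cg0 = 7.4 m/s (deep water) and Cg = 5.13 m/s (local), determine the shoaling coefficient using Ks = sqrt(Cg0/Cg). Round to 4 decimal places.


Ks = sqrt(Cg0 / Cg)
Ks = sqrt(7.4 / 5.13)
Ks = sqrt(1.4425)
Ks = 1.2010

1.2010


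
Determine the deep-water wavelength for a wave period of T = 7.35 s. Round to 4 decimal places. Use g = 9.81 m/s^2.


L0 = g * T^2 / (2 * pi)
L0 = 9.81 * 7.35^2 / (2 * pi)
L0 = 9.81 * 54.0225 / 6.28319
L0 = 529.9607 / 6.28319
L0 = 84.3459 m

84.3459


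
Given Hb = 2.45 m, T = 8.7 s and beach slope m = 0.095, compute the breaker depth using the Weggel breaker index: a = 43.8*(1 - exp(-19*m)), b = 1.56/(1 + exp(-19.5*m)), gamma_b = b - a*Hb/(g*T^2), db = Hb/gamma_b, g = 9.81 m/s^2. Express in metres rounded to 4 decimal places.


a = 43.8 * (1 - exp(-19 * m))
exp(-19 * 0.095) = exp(-1.8050) = 0.164474
a = 43.8 * (1 - 0.164474) = 36.596019
b = 1.56 / (1 + exp(-19.5 * m))
exp(-19.5 * 0.095) = exp(-1.8525) = 0.156845
b = 1.56 / (1 + 0.156845) = 1.348496
Hb / (g * T^2) = 2.45 / (9.81 * 8.7^2) = 2.45 / 742.5189 = 0.00329958
gamma_b = b - a * Hb/(g*T^2) = 1.348496 - 36.596019 * 0.00329958 = 1.227744
db = Hb / gamma_b = 2.45 / 1.227744
db = 1.9955 m

1.9955


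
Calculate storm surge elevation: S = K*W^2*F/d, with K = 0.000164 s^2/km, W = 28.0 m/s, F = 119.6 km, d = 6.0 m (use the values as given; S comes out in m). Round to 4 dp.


S = K * W^2 * F / d
W^2 = 28.0^2 = 784.00
S = 0.000164 * 784.00 * 119.6 / 6.0
Numerator = 0.000164 * 784.00 * 119.6 = 15.377690
S = 15.377690 / 6.0 = 2.5629 m

2.5629


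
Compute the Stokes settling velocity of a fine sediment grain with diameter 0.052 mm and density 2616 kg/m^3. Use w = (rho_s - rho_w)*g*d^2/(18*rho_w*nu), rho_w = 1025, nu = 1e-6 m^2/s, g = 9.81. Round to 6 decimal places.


w = (rho_s - rho_w) * g * d^2 / (18 * rho_w * nu)
d = 0.052 mm = 0.000052 m
rho_s - rho_w = 2616 - 1025 = 1591
Numerator = 1591 * 9.81 * (0.000052)^2 = 0.000042203248
Denominator = 18 * 1025 * 1e-6 = 0.018450
w = 0.002287 m/s

0.002287


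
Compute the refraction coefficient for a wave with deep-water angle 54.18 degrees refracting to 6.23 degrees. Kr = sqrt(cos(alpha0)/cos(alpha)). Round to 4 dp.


Kr = sqrt(cos(alpha0) / cos(alpha))
cos(54.18) = 0.585241
cos(6.23) = 0.994094
Kr = sqrt(0.585241 / 0.994094)
Kr = sqrt(0.588718)
Kr = 0.7673

0.7673


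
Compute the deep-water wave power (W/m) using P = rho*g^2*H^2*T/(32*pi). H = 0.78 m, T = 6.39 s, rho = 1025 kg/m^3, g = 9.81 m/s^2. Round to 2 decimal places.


P = rho * g^2 * H^2 * T / (32 * pi)
P = 1025 * 9.81^2 * 0.78^2 * 6.39 / (32 * pi)
P = 1025 * 96.2361 * 0.6084 * 6.39 / 100.53096
P = 3814.63 W/m

3814.63


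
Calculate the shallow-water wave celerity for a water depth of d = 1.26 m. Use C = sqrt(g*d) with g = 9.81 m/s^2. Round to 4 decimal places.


Using the shallow-water approximation:
C = sqrt(g * d) = sqrt(9.81 * 1.26)
C = sqrt(12.3606)
C = 3.5158 m/s

3.5158


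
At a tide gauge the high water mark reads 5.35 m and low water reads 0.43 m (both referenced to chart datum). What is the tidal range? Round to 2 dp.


Tidal range = High water - Low water
Tidal range = 5.35 - (0.43)
Tidal range = 4.92 m

4.92


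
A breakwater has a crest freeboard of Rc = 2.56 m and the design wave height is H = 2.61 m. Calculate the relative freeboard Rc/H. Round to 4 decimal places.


Relative freeboard = Rc / H
= 2.56 / 2.61
= 0.9808

0.9808


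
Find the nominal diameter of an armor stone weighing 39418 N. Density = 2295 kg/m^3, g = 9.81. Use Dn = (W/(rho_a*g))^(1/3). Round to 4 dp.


V = W / (rho_a * g)
V = 39418 / (2295 * 9.81)
V = 39418 / 22513.95
V = 1.750826 m^3
Dn = V^(1/3) = 1.750826^(1/3)
Dn = 1.2053 m

1.2053


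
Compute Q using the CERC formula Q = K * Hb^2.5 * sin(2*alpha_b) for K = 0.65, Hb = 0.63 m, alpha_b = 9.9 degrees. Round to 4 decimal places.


Q = K * Hb^2.5 * sin(2 * alpha_b)
Hb^2.5 = 0.63^2.5 = 0.315030
sin(2 * 9.9) = sin(19.8) = 0.338738
Q = 0.65 * 0.315030 * 0.338738
Q = 0.0694 m^3/s

0.0694


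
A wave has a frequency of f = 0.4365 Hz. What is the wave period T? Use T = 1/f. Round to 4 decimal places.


T = 1 / f
T = 1 / 0.4365
T = 2.2910 s

2.2910


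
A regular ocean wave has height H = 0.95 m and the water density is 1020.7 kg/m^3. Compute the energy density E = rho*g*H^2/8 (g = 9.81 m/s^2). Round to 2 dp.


E = (1/8) * rho * g * H^2
E = (1/8) * 1020.7 * 9.81 * 0.95^2
E = 0.125 * 1020.7 * 9.81 * 0.9025
E = 1129.60 J/m^2

1129.60


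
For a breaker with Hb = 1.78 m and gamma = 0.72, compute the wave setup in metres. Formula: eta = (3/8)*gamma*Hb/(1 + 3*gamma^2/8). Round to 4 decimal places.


eta = (3/8) * gamma * Hb / (1 + 3*gamma^2/8)
Numerator = (3/8) * 0.72 * 1.78 = 0.480600
Denominator = 1 + 3*0.72^2/8 = 1 + 0.194400 = 1.194400
eta = 0.480600 / 1.194400
eta = 0.4024 m

0.4024


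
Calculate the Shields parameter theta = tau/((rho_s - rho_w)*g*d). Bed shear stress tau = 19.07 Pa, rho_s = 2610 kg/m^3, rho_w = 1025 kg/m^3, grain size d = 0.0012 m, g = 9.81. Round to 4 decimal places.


theta = tau / ((rho_s - rho_w) * g * d)
rho_s - rho_w = 2610 - 1025 = 1585
Denominator = 1585 * 9.81 * 0.0012 = 18.658620
theta = 19.07 / 18.658620
theta = 1.0220

1.0220


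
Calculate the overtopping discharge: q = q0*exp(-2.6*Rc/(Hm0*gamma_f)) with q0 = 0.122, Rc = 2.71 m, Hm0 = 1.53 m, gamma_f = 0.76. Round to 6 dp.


q = q0 * exp(-2.6 * Rc / (Hm0 * gamma_f))
Exponent = -2.6 * 2.71 / (1.53 * 0.76)
= -2.6 * 2.71 / 1.1628
= -6.059512
exp(-6.059512) = 0.002336
q = 0.122 * 0.002336
q = 0.000285 m^3/s/m

0.000285


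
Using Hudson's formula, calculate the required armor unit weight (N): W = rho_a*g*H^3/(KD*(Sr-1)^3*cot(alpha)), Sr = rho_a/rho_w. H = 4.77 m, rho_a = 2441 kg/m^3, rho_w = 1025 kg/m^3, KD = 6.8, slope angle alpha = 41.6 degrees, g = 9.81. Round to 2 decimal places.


Sr = rho_a / rho_w = 2441 / 1025 = 2.381463
(Sr - 1) = 1.381463
(Sr - 1)^3 = 2.636442
cot(41.6) = 1 / tan(41.6) = 1 / 0.887842 = 1.126327
Numerator = 2441 * 9.81 * 4.77^3 = 2598914.0916
Denominator = 6.8 * 2.636442 * 1.126327 = 20.192571
W = 2598914.0916 / 20.192571
W = 128706.45 N

128706.45


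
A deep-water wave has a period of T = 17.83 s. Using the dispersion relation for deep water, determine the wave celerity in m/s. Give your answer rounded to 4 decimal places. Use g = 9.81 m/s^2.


We use the deep-water celerity formula:
C = g * T / (2 * pi)
C = 9.81 * 17.83 / (2 * 3.14159...)
C = 174.912300 / 6.283185
C = 27.8382 m/s

27.8382


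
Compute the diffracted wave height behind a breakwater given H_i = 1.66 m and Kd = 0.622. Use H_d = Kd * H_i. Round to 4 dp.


H_d = Kd * H_i
H_d = 0.622 * 1.66
H_d = 1.0325 m

1.0325


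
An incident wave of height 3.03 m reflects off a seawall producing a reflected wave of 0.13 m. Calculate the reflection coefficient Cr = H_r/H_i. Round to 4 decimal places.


Cr = H_r / H_i
Cr = 0.13 / 3.03
Cr = 0.0429

0.0429


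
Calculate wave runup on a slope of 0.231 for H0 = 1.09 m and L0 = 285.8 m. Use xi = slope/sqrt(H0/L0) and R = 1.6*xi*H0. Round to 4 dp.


xi = slope / sqrt(H0/L0)
H0/L0 = 1.09/285.8 = 0.003814
sqrt(0.003814) = 0.061756
xi = 0.231 / 0.061756 = 3.740502
R = 1.6 * xi * H0 = 1.6 * 3.740502 * 1.09
R = 6.5234 m

6.5234


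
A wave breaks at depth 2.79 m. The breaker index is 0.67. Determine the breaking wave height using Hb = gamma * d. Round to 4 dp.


Hb = gamma * d
Hb = 0.67 * 2.79
Hb = 1.8693 m

1.8693


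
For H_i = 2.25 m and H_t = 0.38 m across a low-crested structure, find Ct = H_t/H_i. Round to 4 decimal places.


Ct = H_t / H_i
Ct = 0.38 / 2.25
Ct = 0.1689

0.1689


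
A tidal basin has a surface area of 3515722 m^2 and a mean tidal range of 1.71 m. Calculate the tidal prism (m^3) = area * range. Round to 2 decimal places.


Tidal prism = Area * Tidal range
P = 3515722 * 1.71
P = 6011884.62 m^3

6011884.62


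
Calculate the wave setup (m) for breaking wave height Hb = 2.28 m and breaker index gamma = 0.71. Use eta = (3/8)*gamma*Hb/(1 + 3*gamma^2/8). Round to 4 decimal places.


eta = (3/8) * gamma * Hb / (1 + 3*gamma^2/8)
Numerator = (3/8) * 0.71 * 2.28 = 0.607050
Denominator = 1 + 3*0.71^2/8 = 1 + 0.189038 = 1.189038
eta = 0.607050 / 1.189038
eta = 0.5105 m

0.5105


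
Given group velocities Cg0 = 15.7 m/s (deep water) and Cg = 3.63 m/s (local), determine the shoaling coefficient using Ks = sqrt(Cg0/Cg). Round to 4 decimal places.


Ks = sqrt(Cg0 / Cg)
Ks = sqrt(15.7 / 3.63)
Ks = sqrt(4.3251)
Ks = 2.0797

2.0797


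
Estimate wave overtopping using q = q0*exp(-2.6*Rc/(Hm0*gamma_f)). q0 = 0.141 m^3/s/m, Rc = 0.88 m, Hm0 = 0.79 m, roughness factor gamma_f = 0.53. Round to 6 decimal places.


q = q0 * exp(-2.6 * Rc / (Hm0 * gamma_f))
Exponent = -2.6 * 0.88 / (0.79 * 0.53)
= -2.6 * 0.88 / 0.4187
= -5.464533
exp(-5.464533) = 0.004234
q = 0.141 * 0.004234
q = 0.000597 m^3/s/m

0.000597


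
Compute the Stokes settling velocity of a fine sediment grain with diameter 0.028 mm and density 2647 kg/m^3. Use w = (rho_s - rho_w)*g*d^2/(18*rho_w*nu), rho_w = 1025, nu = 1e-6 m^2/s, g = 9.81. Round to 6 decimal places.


w = (rho_s - rho_w) * g * d^2 / (18 * rho_w * nu)
d = 0.028 mm = 0.000028 m
rho_s - rho_w = 2647 - 1025 = 1622
Numerator = 1622 * 9.81 * (0.000028)^2 = 0.000012474867
Denominator = 18 * 1025 * 1e-6 = 0.018450
w = 0.000676 m/s

0.000676


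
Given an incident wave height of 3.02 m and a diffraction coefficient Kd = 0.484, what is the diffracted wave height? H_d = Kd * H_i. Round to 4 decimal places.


H_d = Kd * H_i
H_d = 0.484 * 3.02
H_d = 1.4617 m

1.4617


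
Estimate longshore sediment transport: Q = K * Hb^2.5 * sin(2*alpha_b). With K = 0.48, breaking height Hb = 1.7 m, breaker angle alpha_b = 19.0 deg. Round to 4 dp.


Q = K * Hb^2.5 * sin(2 * alpha_b)
Hb^2.5 = 1.7^2.5 = 3.768099
sin(2 * 19.0) = sin(38.0) = 0.615661
Q = 0.48 * 3.768099 * 0.615661
Q = 1.1135 m^3/s

1.1135


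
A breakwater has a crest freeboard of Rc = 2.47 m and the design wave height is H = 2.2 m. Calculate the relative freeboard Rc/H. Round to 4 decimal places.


Relative freeboard = Rc / H
= 2.47 / 2.2
= 1.1227

1.1227


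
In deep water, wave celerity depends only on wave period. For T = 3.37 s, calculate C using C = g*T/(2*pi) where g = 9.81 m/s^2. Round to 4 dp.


We use the deep-water celerity formula:
C = g * T / (2 * pi)
C = 9.81 * 3.37 / (2 * 3.14159...)
C = 33.059700 / 6.283185
C = 5.2616 m/s

5.2616


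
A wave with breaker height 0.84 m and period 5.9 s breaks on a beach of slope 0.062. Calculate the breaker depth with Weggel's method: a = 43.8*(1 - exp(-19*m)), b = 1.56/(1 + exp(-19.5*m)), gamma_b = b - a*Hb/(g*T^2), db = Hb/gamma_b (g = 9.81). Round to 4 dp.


a = 43.8 * (1 - exp(-19 * m))
exp(-19 * 0.062) = exp(-1.1780) = 0.307894
a = 43.8 * (1 - 0.307894) = 30.314247
b = 1.56 / (1 + exp(-19.5 * m))
exp(-19.5 * 0.062) = exp(-1.2090) = 0.298496
b = 1.56 / (1 + 0.298496) = 1.201390
Hb / (g * T^2) = 0.84 / (9.81 * 5.9^2) = 0.84 / 341.4861 = 0.00245984
gamma_b = b - a * Hb/(g*T^2) = 1.201390 - 30.314247 * 0.00245984 = 1.126822
db = Hb / gamma_b = 0.84 / 1.126822
db = 0.7455 m

0.7455


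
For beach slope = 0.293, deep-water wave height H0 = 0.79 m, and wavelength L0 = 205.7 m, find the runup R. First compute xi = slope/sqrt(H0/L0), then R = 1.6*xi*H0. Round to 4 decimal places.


xi = slope / sqrt(H0/L0)
H0/L0 = 0.79/205.7 = 0.003841
sqrt(0.003841) = 0.061972
xi = 0.293 / 0.061972 = 4.727932
R = 1.6 * xi * H0 = 1.6 * 4.727932 * 0.79
R = 5.9761 m

5.9761


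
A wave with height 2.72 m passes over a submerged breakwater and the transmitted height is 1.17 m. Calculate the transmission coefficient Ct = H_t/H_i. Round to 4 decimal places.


Ct = H_t / H_i
Ct = 1.17 / 2.72
Ct = 0.4301

0.4301


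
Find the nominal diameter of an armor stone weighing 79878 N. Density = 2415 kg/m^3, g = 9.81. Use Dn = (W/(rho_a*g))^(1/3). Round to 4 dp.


V = W / (rho_a * g)
V = 79878 / (2415 * 9.81)
V = 79878 / 23691.15
V = 3.371639 m^3
Dn = V^(1/3) = 3.371639^(1/3)
Dn = 1.4995 m

1.4995


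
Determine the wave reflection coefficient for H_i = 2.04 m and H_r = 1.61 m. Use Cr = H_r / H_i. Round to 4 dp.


Cr = H_r / H_i
Cr = 1.61 / 2.04
Cr = 0.7892

0.7892


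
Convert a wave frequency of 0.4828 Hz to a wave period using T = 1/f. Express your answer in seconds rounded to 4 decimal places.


T = 1 / f
T = 1 / 0.4828
T = 2.0713 s

2.0713


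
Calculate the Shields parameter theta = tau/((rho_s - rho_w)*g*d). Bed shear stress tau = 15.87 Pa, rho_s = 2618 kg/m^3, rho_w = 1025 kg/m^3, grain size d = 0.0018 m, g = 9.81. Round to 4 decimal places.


theta = tau / ((rho_s - rho_w) * g * d)
rho_s - rho_w = 2618 - 1025 = 1593
Denominator = 1593 * 9.81 * 0.0018 = 28.129194
theta = 15.87 / 28.129194
theta = 0.5642

0.5642


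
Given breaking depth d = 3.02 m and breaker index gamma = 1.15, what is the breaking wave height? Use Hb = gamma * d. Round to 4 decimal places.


Hb = gamma * d
Hb = 1.15 * 3.02
Hb = 3.4730 m

3.4730


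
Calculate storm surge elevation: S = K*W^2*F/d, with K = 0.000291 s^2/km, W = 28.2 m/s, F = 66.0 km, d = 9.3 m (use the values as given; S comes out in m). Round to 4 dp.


S = K * W^2 * F / d
W^2 = 28.2^2 = 795.24
S = 0.000291 * 795.24 * 66.0 / 9.3
Numerator = 0.000291 * 795.24 * 66.0 = 15.273379
S = 15.273379 / 9.3 = 1.6423 m

1.6423


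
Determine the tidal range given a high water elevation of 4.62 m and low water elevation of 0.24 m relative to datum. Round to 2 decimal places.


Tidal range = High water - Low water
Tidal range = 4.62 - (0.24)
Tidal range = 4.38 m

4.38


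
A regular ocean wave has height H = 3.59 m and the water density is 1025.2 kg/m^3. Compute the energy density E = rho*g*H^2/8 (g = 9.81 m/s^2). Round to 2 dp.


E = (1/8) * rho * g * H^2
E = (1/8) * 1025.2 * 9.81 * 3.59^2
E = 0.125 * 1025.2 * 9.81 * 12.8881
E = 16202.29 J/m^2

16202.29


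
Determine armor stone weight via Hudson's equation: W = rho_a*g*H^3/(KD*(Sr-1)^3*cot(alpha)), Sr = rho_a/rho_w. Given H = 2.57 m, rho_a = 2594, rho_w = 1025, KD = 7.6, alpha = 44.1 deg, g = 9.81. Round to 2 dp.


Sr = rho_a / rho_w = 2594 / 1025 = 2.530732
(Sr - 1) = 1.530732
(Sr - 1)^3 = 3.586718
cot(44.1) = 1 / tan(44.1) = 1 / 0.969067 = 1.031920
Numerator = 2594 * 9.81 * 2.57^3 = 431954.8445
Denominator = 7.6 * 3.586718 * 1.031920 = 28.129165
W = 431954.8445 / 28.129165
W = 15356.12 N

15356.12


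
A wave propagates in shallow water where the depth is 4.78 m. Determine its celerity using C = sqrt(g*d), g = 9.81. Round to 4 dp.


Using the shallow-water approximation:
C = sqrt(g * d) = sqrt(9.81 * 4.78)
C = sqrt(46.8918)
C = 6.8478 m/s

6.8478


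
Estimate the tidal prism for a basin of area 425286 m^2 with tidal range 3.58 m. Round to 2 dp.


Tidal prism = Area * Tidal range
P = 425286 * 3.58
P = 1522523.88 m^3

1522523.88


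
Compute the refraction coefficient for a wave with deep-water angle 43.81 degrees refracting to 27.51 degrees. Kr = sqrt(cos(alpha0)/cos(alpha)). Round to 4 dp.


Kr = sqrt(cos(alpha0) / cos(alpha))
cos(43.81) = 0.721639
cos(27.51) = 0.886930
Kr = sqrt(0.721639 / 0.886930)
Kr = sqrt(0.813637)
Kr = 0.9020

0.9020


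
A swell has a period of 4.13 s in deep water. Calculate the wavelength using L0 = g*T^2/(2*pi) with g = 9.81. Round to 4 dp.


L0 = g * T^2 / (2 * pi)
L0 = 9.81 * 4.13^2 / (2 * pi)
L0 = 9.81 * 17.0569 / 6.28319
L0 = 167.3282 / 6.28319
L0 = 26.6311 m

26.6311


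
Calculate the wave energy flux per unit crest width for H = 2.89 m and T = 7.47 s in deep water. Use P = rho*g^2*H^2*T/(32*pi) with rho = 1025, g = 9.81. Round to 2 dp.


P = rho * g^2 * H^2 * T / (32 * pi)
P = 1025 * 9.81^2 * 2.89^2 * 7.47 / (32 * pi)
P = 1025 * 96.2361 * 8.3521 * 7.47 / 100.53096
P = 61217.88 W/m

61217.88


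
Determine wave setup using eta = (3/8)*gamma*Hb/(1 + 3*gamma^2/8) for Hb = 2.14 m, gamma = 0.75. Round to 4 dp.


eta = (3/8) * gamma * Hb / (1 + 3*gamma^2/8)
Numerator = (3/8) * 0.75 * 2.14 = 0.601875
Denominator = 1 + 3*0.75^2/8 = 1 + 0.210938 = 1.210938
eta = 0.601875 / 1.210938
eta = 0.4970 m

0.4970


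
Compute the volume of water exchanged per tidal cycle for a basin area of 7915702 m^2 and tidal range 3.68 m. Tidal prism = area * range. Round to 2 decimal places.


Tidal prism = Area * Tidal range
P = 7915702 * 3.68
P = 29129783.36 m^3

29129783.36


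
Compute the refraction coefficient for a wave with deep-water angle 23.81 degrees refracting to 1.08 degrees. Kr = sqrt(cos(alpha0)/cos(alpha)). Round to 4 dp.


Kr = sqrt(cos(alpha0) / cos(alpha))
cos(23.81) = 0.914889
cos(1.08) = 0.999822
Kr = sqrt(0.914889 / 0.999822)
Kr = sqrt(0.915052)
Kr = 0.9566

0.9566


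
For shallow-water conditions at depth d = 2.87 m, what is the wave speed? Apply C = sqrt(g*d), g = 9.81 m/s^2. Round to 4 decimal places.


Using the shallow-water approximation:
C = sqrt(g * d) = sqrt(9.81 * 2.87)
C = sqrt(28.1547)
C = 5.3061 m/s

5.3061


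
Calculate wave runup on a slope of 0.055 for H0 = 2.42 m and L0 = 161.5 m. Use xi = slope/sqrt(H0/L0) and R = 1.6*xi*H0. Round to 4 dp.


xi = slope / sqrt(H0/L0)
H0/L0 = 2.42/161.5 = 0.014985
sqrt(0.014985) = 0.122411
xi = 0.055 / 0.122411 = 0.449305
R = 1.6 * xi * H0 = 1.6 * 0.449305 * 2.42
R = 1.7397 m

1.7397


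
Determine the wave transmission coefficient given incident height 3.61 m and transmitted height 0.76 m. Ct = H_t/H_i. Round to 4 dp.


Ct = H_t / H_i
Ct = 0.76 / 3.61
Ct = 0.2105

0.2105


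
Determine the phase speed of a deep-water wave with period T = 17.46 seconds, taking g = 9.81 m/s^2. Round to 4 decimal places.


We use the deep-water celerity formula:
C = g * T / (2 * pi)
C = 9.81 * 17.46 / (2 * 3.14159...)
C = 171.282600 / 6.283185
C = 27.2605 m/s

27.2605


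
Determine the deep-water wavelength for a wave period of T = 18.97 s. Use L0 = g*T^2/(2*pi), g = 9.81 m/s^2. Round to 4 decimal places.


L0 = g * T^2 / (2 * pi)
L0 = 9.81 * 18.97^2 / (2 * pi)
L0 = 9.81 * 359.8609 / 6.28319
L0 = 3530.2354 / 6.28319
L0 = 561.8544 m

561.8544


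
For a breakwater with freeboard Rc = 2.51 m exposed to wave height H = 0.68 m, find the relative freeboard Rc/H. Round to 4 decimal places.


Relative freeboard = Rc / H
= 2.51 / 0.68
= 3.6912

3.6912


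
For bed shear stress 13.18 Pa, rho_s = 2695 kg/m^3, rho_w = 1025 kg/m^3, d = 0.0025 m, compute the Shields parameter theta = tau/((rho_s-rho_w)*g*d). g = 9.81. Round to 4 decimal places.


theta = tau / ((rho_s - rho_w) * g * d)
rho_s - rho_w = 2695 - 1025 = 1670
Denominator = 1670 * 9.81 * 0.0025 = 40.956750
theta = 13.18 / 40.956750
theta = 0.3218

0.3218


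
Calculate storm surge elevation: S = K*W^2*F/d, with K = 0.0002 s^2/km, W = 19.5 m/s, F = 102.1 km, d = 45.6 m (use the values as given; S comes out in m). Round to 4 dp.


S = K * W^2 * F / d
W^2 = 19.5^2 = 380.25
S = 0.0002 * 380.25 * 102.1 / 45.6
Numerator = 0.0002 * 380.25 * 102.1 = 7.764705
S = 7.764705 / 45.6 = 0.1703 m

0.1703


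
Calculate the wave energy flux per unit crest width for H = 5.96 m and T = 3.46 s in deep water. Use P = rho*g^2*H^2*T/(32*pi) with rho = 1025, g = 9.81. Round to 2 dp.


P = rho * g^2 * H^2 * T / (32 * pi)
P = 1025 * 9.81^2 * 5.96^2 * 3.46 / (32 * pi)
P = 1025 * 96.2361 * 35.5216 * 3.46 / 100.53096
P = 120595.37 W/m

120595.37


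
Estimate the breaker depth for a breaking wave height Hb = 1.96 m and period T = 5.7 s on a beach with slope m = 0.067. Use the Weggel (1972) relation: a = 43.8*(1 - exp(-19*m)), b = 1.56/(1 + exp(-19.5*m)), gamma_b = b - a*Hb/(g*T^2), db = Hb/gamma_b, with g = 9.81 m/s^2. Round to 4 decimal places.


a = 43.8 * (1 - exp(-19 * m))
exp(-19 * 0.067) = exp(-1.2730) = 0.279990
a = 43.8 * (1 - 0.279990) = 31.536421
b = 1.56 / (1 + exp(-19.5 * m))
exp(-19.5 * 0.067) = exp(-1.3065) = 0.270766
b = 1.56 / (1 + 0.270766) = 1.227606
Hb / (g * T^2) = 1.96 / (9.81 * 5.7^2) = 1.96 / 318.7269 = 0.00614947
gamma_b = b - a * Hb/(g*T^2) = 1.227606 - 31.536421 * 0.00614947 = 1.033674
db = Hb / gamma_b = 1.96 / 1.033674
db = 1.8961 m

1.8961


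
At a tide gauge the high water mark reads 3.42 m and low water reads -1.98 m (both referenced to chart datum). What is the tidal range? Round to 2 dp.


Tidal range = High water - Low water
Tidal range = 3.42 - (-1.98)
Tidal range = 5.40 m

5.40


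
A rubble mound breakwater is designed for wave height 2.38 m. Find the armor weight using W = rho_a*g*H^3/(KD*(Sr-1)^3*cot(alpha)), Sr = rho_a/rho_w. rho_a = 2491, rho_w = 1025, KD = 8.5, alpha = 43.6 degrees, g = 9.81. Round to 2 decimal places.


Sr = rho_a / rho_w = 2491 / 1025 = 2.430244
(Sr - 1) = 1.430244
(Sr - 1)^3 = 2.925704
cot(43.6) = 1 / tan(43.6) = 1 / 0.952287 = 1.050103
Numerator = 2491 * 9.81 * 2.38^3 = 329437.9343
Denominator = 8.5 * 2.925704 * 1.050103 = 26.114477
W = 329437.9343 / 26.114477
W = 12615.15 N

12615.15


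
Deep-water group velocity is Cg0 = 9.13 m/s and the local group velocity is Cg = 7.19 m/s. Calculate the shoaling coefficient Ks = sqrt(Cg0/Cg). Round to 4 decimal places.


Ks = sqrt(Cg0 / Cg)
Ks = sqrt(9.13 / 7.19)
Ks = sqrt(1.2698)
Ks = 1.1269

1.1269


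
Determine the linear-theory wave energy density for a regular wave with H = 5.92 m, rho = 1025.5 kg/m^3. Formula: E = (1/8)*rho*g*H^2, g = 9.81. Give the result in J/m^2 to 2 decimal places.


E = (1/8) * rho * g * H^2
E = (1/8) * 1025.5 * 9.81 * 5.92^2
E = 0.125 * 1025.5 * 9.81 * 35.0464
E = 44071.53 J/m^2

44071.53


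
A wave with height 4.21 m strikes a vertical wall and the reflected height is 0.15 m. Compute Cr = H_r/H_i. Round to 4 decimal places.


Cr = H_r / H_i
Cr = 0.15 / 4.21
Cr = 0.0356

0.0356


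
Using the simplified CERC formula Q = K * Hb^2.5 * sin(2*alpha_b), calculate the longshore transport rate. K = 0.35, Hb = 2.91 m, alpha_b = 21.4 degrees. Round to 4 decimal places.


Q = K * Hb^2.5 * sin(2 * alpha_b)
Hb^2.5 = 2.91^2.5 = 14.445496
sin(2 * 21.4) = sin(42.8) = 0.679441
Q = 0.35 * 14.445496 * 0.679441
Q = 3.4352 m^3/s

3.4352


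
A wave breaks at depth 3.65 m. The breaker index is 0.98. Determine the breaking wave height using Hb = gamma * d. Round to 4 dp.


Hb = gamma * d
Hb = 0.98 * 3.65
Hb = 3.5770 m

3.5770


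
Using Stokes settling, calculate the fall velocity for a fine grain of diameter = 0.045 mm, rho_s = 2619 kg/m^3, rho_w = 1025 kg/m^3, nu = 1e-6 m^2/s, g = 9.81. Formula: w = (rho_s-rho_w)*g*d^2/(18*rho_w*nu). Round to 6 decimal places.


w = (rho_s - rho_w) * g * d^2 / (18 * rho_w * nu)
d = 0.045 mm = 0.000045 m
rho_s - rho_w = 2619 - 1025 = 1594
Numerator = 1594 * 9.81 * (0.000045)^2 = 0.000031665208
Denominator = 18 * 1025 * 1e-6 = 0.018450
w = 0.001716 m/s

0.001716


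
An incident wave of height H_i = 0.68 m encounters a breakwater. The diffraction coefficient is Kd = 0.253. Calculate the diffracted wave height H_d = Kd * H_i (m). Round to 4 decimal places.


H_d = Kd * H_i
H_d = 0.253 * 0.68
H_d = 0.1720 m

0.1720


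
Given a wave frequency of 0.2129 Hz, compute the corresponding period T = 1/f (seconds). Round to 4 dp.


T = 1 / f
T = 1 / 0.2129
T = 4.6970 s

4.6970


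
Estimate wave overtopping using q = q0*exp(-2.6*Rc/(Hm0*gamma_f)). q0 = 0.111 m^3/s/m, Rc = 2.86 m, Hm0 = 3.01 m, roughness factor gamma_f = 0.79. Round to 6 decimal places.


q = q0 * exp(-2.6 * Rc / (Hm0 * gamma_f))
Exponent = -2.6 * 2.86 / (3.01 * 0.79)
= -2.6 * 2.86 / 2.3779
= -3.127129
exp(-3.127129) = 0.043843
q = 0.111 * 0.043843
q = 0.004867 m^3/s/m

0.004867


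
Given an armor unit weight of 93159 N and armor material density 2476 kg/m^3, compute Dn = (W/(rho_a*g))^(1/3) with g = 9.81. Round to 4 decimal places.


V = W / (rho_a * g)
V = 93159 / (2476 * 9.81)
V = 93159 / 24289.56
V = 3.835351 m^3
Dn = V^(1/3) = 3.835351^(1/3)
Dn = 1.5653 m

1.5653


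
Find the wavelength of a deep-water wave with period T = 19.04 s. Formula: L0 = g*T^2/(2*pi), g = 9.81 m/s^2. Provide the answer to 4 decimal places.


L0 = g * T^2 / (2 * pi)
L0 = 9.81 * 19.04^2 / (2 * pi)
L0 = 9.81 * 362.5216 / 6.28319
L0 = 3556.3369 / 6.28319
L0 = 566.0086 m

566.0086


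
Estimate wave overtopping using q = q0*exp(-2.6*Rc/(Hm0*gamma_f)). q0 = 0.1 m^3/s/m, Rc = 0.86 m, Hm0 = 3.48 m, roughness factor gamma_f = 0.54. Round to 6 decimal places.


q = q0 * exp(-2.6 * Rc / (Hm0 * gamma_f))
Exponent = -2.6 * 0.86 / (3.48 * 0.54)
= -2.6 * 0.86 / 1.8792
= -1.189868
exp(-1.189868) = 0.304261
q = 0.1 * 0.304261
q = 0.030426 m^3/s/m

0.030426


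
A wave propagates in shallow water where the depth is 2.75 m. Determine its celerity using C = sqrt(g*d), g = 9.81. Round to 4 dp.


Using the shallow-water approximation:
C = sqrt(g * d) = sqrt(9.81 * 2.75)
C = sqrt(26.9775)
C = 5.1940 m/s

5.1940


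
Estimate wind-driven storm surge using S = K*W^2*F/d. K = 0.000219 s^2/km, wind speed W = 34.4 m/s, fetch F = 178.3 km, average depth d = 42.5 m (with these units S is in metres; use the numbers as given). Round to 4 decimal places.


S = K * W^2 * F / d
W^2 = 34.4^2 = 1183.36
S = 0.000219 * 1183.36 * 178.3 / 42.5
Numerator = 0.000219 * 1183.36 * 178.3 = 46.207486
S = 46.207486 / 42.5 = 1.0872 m

1.0872


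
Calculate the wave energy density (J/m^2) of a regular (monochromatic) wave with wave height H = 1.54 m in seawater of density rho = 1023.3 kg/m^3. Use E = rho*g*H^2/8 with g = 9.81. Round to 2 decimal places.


E = (1/8) * rho * g * H^2
E = (1/8) * 1023.3 * 9.81 * 1.54^2
E = 0.125 * 1023.3 * 9.81 * 2.3716
E = 2975.93 J/m^2

2975.93


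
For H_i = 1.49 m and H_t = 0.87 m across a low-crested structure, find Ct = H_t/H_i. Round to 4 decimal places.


Ct = H_t / H_i
Ct = 0.87 / 1.49
Ct = 0.5839

0.5839


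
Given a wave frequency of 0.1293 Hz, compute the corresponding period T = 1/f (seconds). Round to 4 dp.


T = 1 / f
T = 1 / 0.1293
T = 7.7340 s

7.7340


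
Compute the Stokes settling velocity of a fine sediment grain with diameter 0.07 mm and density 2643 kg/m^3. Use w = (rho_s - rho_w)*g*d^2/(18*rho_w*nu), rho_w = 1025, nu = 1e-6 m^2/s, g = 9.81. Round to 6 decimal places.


w = (rho_s - rho_w) * g * d^2 / (18 * rho_w * nu)
d = 0.07 mm = 0.000070 m
rho_s - rho_w = 2643 - 1025 = 1618
Numerator = 1618 * 9.81 * (0.000070)^2 = 0.000077775642
Denominator = 18 * 1025 * 1e-6 = 0.018450
w = 0.004215 m/s

0.004215


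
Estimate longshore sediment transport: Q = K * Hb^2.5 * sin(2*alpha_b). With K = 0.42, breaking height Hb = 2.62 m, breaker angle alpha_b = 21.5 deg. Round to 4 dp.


Q = K * Hb^2.5 * sin(2 * alpha_b)
Hb^2.5 = 2.62^2.5 = 11.111002
sin(2 * 21.5) = sin(43.0) = 0.681998
Q = 0.42 * 11.111002 * 0.681998
Q = 3.1826 m^3/s

3.1826


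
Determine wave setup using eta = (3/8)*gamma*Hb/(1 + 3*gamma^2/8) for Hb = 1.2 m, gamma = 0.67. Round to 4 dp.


eta = (3/8) * gamma * Hb / (1 + 3*gamma^2/8)
Numerator = (3/8) * 0.67 * 1.2 = 0.301500
Denominator = 1 + 3*0.67^2/8 = 1 + 0.168338 = 1.168338
eta = 0.301500 / 1.168338
eta = 0.2581 m

0.2581


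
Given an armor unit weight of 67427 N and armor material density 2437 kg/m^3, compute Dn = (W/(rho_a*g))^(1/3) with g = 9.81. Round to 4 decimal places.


V = W / (rho_a * g)
V = 67427 / (2437 * 9.81)
V = 67427 / 23906.97
V = 2.820391 m^3
Dn = V^(1/3) = 2.820391^(1/3)
Dn = 1.4129 m

1.4129


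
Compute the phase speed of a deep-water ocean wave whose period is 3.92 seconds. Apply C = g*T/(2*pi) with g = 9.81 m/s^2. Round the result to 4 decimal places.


We use the deep-water celerity formula:
C = g * T / (2 * pi)
C = 9.81 * 3.92 / (2 * 3.14159...)
C = 38.455200 / 6.283185
C = 6.1203 m/s

6.1203


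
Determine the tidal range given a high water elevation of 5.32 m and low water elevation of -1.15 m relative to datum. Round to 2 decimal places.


Tidal range = High water - Low water
Tidal range = 5.32 - (-1.15)
Tidal range = 6.47 m

6.47


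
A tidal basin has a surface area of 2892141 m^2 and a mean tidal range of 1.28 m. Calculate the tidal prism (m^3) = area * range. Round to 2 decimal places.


Tidal prism = Area * Tidal range
P = 2892141 * 1.28
P = 3701940.48 m^3

3701940.48


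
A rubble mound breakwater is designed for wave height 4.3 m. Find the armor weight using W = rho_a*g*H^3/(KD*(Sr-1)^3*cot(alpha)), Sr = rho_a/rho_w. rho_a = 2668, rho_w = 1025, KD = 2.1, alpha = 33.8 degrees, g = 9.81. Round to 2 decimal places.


Sr = rho_a / rho_w = 2668 / 1025 = 2.602927
(Sr - 1) = 1.602927
(Sr - 1)^3 = 4.118519
cot(33.8) = 1 / tan(33.8) = 1 / 0.669442 = 1.493782
Numerator = 2668 * 9.81 * 4.3^3 = 2080943.0716
Denominator = 2.1 * 4.118519 * 1.493782 = 12.919558
W = 2080943.0716 / 12.919558
W = 161069.21 N

161069.21


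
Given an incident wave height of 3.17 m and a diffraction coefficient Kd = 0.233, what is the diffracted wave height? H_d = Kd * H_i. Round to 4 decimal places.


H_d = Kd * H_i
H_d = 0.233 * 3.17
H_d = 0.7386 m

0.7386


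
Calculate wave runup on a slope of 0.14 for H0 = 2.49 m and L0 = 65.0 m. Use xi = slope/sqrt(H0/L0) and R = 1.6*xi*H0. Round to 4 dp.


xi = slope / sqrt(H0/L0)
H0/L0 = 2.49/65.0 = 0.038308
sqrt(0.038308) = 0.195724
xi = 0.14 / 0.195724 = 0.715295
R = 1.6 * xi * H0 = 1.6 * 0.715295 * 2.49
R = 2.8497 m

2.8497


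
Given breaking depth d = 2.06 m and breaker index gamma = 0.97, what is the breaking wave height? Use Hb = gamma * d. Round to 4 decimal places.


Hb = gamma * d
Hb = 0.97 * 2.06
Hb = 1.9982 m

1.9982


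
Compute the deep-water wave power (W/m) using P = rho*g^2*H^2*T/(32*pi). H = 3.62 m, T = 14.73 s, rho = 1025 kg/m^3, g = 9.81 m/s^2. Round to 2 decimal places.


P = rho * g^2 * H^2 * T / (32 * pi)
P = 1025 * 9.81^2 * 3.62^2 * 14.73 / (32 * pi)
P = 1025 * 96.2361 * 13.1044 * 14.73 / 100.53096
P = 189400.85 W/m

189400.85


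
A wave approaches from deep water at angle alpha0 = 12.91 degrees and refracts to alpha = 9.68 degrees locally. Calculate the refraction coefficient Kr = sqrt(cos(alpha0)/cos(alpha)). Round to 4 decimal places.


Kr = sqrt(cos(alpha0) / cos(alpha))
cos(12.91) = 0.974722
cos(9.68) = 0.985762
Kr = sqrt(0.974722 / 0.985762)
Kr = sqrt(0.988801)
Kr = 0.9944

0.9944


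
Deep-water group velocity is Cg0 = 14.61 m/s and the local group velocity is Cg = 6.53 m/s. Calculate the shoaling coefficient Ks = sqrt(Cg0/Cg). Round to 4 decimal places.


Ks = sqrt(Cg0 / Cg)
Ks = sqrt(14.61 / 6.53)
Ks = sqrt(2.2374)
Ks = 1.4958

1.4958


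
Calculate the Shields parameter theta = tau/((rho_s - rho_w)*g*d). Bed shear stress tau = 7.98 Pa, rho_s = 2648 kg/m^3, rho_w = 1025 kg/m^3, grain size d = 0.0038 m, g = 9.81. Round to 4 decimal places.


theta = tau / ((rho_s - rho_w) * g * d)
rho_s - rho_w = 2648 - 1025 = 1623
Denominator = 1623 * 9.81 * 0.0038 = 60.502194
theta = 7.98 / 60.502194
theta = 0.1319

0.1319


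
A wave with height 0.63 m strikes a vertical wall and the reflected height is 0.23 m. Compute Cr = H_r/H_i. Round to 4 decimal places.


Cr = H_r / H_i
Cr = 0.23 / 0.63
Cr = 0.3651

0.3651
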